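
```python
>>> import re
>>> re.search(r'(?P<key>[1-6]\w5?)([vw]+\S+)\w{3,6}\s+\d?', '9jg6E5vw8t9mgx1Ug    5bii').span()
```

The pattern matches a character in [1-6], then a word character, then optionally a literal '5' (captured as 'key'); then one or more of one of [vw], then one or more of a non-whitespace character (captured); then 3 to 6 of a word character, then one or more of whitespace, then optionally a digit.
`re.search` tries every starting position until one works.
The match spans [3:22] → '6E5vw8t9mgx1Ug    5'.
Captured: group 1 = '6E5', group 2 = 'vw8t9mgx'.

(3, 22)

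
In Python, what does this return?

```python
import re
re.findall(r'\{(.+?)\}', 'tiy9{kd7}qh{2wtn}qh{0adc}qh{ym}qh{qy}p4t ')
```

['kd7', '2wtn', '0adc', 'ym', 'qy']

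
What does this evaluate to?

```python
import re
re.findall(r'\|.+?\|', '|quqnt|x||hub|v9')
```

['|quqnt|', '||hub|']

A `+?`/`*?`/`{m,n}?` starts at its minimum and grows only as far as needed for what follows to match.
Scanning left to right: at [0:7] → '|quqnt|'; at [8:14] → '||hub|'.
Since nothing is captured, `findall` lists the 2 matched substrings directly.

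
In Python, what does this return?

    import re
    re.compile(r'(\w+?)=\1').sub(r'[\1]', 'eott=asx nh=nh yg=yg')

The backreference `\1` re-matches whatever the first group consumed, character for character.
`\1` in the replacement pulls in group 1's text for each match.

'eott=asx [nh] [yg]'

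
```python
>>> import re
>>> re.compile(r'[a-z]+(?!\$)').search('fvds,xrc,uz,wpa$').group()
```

A negative assertion filters positions out without eating any characters.
`re.search` scans for the first position where the pattern succeeds.
The match spans [0:4] → 'fvds'.

'fvds'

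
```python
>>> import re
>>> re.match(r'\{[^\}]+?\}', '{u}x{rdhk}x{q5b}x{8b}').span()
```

`match` is anchored at position 0; if the pattern doesn't fit there, it returns None.
The match spans [0:3] → '{u}'.

(0, 3)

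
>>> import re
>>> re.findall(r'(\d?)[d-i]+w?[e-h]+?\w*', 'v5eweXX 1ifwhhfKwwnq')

['5', '1']

Pattern: optionally a digit (captured); then one or more of a character in [d-i], then optionally a literal 'w'; then one or more of a character in [e-h] (lazy), then zero or more of a word character.
Walking the string: at [1:7] match '5eweXX', group 1 = '5'; at [8:20] match '1ifwhhfKwwnq', group 1 = '1'.
`findall` collects group 1 from each match (2 total).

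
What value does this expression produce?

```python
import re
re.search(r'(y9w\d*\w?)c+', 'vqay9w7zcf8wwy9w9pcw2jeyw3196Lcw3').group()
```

'y9w7zc'

The pattern matches the literal 'y9w', then zero or more of a digit, then optionally a word character (captured); then one or more of a literal 'c'.
The match spans [3:9] → 'y9w7zc'.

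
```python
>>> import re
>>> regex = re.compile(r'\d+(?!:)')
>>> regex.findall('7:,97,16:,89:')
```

['97', '1', '8']

`(?!…)`/`(?<!…)` only lets a position through if the neighbouring text does NOT match; no characters are consumed.
Matches: at [3:5] → '97'; at [6:7] → '1'; at [10:11] → '8'.
With no groups in the pattern, `findall` gives back each whole match — 3 here.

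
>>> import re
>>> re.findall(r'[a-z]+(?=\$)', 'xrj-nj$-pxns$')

['nj', 'pxns']

Lookahead/lookbehind check context without consuming it, so the matched span excludes the asserted characters.
Since nothing is captured, `findall` lists the 2 matched substrings directly.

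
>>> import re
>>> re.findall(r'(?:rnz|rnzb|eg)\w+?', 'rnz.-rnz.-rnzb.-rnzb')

['rnzb', 'rnzb']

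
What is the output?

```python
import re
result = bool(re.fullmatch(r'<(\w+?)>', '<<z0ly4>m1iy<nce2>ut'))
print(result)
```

`re.fullmatch` requires the pattern to consume the entire string.
Here there's no way to consume every character, so the call returns None, and `bool(None)` is False.

False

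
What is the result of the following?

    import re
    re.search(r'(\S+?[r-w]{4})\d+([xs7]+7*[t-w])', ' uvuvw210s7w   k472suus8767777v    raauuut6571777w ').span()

(1, 12)

Pattern: one or more of a non-whitespace character (lazy), then exactly 4 of a character in [r-w] (captured); then one or more of a digit; then one or more of one of [xs7], then zero or more of the literal '7', then a character in [t-w] (captured).
`re.search` tries every starting position until one works.
The match spans [1:12] → 'uvuvw210s7w'.
Captured: group 1 = 'uvuvw', group 2 = 's7w'.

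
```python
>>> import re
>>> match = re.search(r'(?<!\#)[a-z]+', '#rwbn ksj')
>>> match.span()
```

Because the assertion is negative and zero-width, positions next to the forbidden text are skipped.
The match spans [2:5] → 'wbn'.

(2, 5)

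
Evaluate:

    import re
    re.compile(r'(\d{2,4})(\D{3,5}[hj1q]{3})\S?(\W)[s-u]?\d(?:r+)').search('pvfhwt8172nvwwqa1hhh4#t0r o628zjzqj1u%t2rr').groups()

The pattern matches 2 to 4 of a digit (captured); then 3 to 5 of a non-digit, then exactly 3 of one of [hj1q] (captured); then optionally a non-whitespace character; then a non-word character (captured); then optionally a character in [s-u], then a digit; then one or more of a literal 'r' (non-capturing group).
`search` walks the string left to right and returns the first match it finds.
The match spans [27:42] → '628zjzqj1u%t2rr'.
Captured: group 1 = '628', group 2 = 'zjzqj1', group 3 = '%'.

('628', 'zjzqj1', '%')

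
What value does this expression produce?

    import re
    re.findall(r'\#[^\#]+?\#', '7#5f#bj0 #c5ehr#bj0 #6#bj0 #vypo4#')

Walking the string: at [1:5] → '#5f#'; at [9:16] → '#c5ehr#'; at [20:23] → '#6#'; at [27:34] → '#vypo4#'.
No capturing groups, so `findall` returns the 4 full match strings.

['#5f#', '#c5ehr#', '#6#', '#vypo4#']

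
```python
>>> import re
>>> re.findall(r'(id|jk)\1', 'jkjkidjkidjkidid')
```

The backreference `\1` re-matches whatever the first group consumed, character for character.
`findall` collects group 1 from each match (2 total).

['jk', 'id']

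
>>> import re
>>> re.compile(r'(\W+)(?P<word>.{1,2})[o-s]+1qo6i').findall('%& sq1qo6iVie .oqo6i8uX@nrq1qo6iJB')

[('%& ', 's'), ('@', 'nr')]

With 2 capturing groups, `findall` returns a 2-tuple per match.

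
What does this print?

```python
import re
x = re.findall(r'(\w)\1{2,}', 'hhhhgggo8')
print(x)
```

['h', 'g']

The backreference `\1` re-matches whatever the first group consumed, character for character.
Walking the string: at [0:4] match 'hhhh', group 1 = 'h'; at [4:7] match 'ggg', group 1 = 'g'.
Because there's exactly one group, `findall` drops the full match and keeps group 1 from each hit.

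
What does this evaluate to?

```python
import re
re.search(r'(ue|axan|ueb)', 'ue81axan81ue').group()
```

The match spans [0:2] → 'ue'.

'ue'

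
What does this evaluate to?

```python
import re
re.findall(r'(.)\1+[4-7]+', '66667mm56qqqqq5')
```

A backreference is literal: `\1` must see the identical characters the first group matched.
Walking the string: at [0:5] match '66667', group 1 = '6'; at [5:9] match 'mm56', group 1 = 'm'; at [9:15] match 'qqqqq5', group 1 = 'q'.
Because there's exactly one group, `findall` drops the full match and keeps group 1 from each hit.

['6', 'm', 'q']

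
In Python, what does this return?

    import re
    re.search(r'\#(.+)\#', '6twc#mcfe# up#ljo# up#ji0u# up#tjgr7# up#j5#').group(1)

'mcfe# up#ljo# up#ji0u# up#tjgr7# up#j5'

Unlike `match`, `search` isn't anchored — it looks for the pattern anywhere in the string.
The match spans [4:44] → '#mcfe# up#ljo# up#ji0u# up#tjgr7# up#j5#'.
Captured: group 1 = 'mcfe# up#ljo# up#ji0u# up#tjgr7# up#j5'.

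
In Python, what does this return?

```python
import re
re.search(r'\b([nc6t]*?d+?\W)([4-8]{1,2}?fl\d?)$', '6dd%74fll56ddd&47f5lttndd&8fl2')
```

None

Here nothing in the string fits, so the call returns None.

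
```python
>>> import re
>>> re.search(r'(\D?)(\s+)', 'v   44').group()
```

The pattern matches optionally a non-digit (captured); then one or more of whitespace (captured).
`re.search` tries every starting position until one works.
The match spans [0:4] → 'v   '.
Captured: group 1 = 'v', group 2 = '   '.

'v   '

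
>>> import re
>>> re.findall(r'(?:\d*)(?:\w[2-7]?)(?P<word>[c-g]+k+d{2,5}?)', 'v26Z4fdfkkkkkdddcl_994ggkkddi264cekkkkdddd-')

['fdfkkkkkdd', 'gkkdd', 'ekkkkdd']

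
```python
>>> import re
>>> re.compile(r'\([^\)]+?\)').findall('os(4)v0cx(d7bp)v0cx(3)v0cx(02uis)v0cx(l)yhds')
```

['(4)', '(d7bp)', '(3)', '(02uis)', '(l)']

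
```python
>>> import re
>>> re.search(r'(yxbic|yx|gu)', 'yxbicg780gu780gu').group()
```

The regex engine tests alternatives in the order written; an earlier branch that matches wins even if a later one would match more.
`search` walks the string left to right and returns the first match it finds.
The match spans [0:5] → 'yxbic'.
Captured: group 1 = 'yxbic'.

'yxbic'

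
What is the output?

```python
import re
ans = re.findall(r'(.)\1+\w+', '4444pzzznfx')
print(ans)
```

['4']

The backreference `\1` re-matches whatever the first group consumed, character for character.
One capturing group, so `findall` returns just the captured substring from the one match — 1 in all.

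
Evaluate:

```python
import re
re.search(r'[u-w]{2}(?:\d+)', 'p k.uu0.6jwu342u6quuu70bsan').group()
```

'uu0'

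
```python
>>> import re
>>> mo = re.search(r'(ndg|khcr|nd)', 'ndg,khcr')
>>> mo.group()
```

'ndg'

Branches in `(...|...)` are attempted left-to-right; the first branch that allows the whole pattern to succeed is taken.
`search` walks the string left to right and returns the first match it finds.
The match spans [0:3] → 'ndg'.
Captured: group 1 = 'ndg'.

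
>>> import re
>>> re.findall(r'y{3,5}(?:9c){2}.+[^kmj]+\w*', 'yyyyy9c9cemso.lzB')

['yyyyy9c9cemso.lzB']

This matches 3 to 5 of a literal 'y', then the literal '9c' repeated 2 times, then one or more of any character; then one or more of any character except [kmj], then zero or more of a word character.
No capturing groups, so `findall` returns the 1 full match string.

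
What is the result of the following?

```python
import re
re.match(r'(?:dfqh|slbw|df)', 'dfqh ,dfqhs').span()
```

Alternation tries branches left to right and keeps the first one that lets the overall match succeed at that position.
`re.match` only tries the pattern at the start of the string.
The match spans [0:4] → 'dfqh'.

(0, 4)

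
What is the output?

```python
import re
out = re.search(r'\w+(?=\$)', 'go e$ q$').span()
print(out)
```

(3, 4)

The `(?=…)`/`(?<=…)` assertion just peeks at neighbouring text; it doesn't advance the match position.
Unlike `match`, `search` isn't anchored — it looks for the pattern anywhere in the string.
The match spans [3:4] → 'e'.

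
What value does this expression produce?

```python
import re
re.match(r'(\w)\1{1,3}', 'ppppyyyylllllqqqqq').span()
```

After group 1 captures some text, `\1` only succeeds where that same text appears again.
`re.match` only tries the pattern at the start of the string.
The match spans [0:4] → 'pppp'.
Captured: group 1 = 'p'.

(0, 4)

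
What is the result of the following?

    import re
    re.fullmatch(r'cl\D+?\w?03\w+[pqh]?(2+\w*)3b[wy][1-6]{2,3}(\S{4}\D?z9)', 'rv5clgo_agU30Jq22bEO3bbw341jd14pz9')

None

Pattern: the literal 'cl', then one or more of a non-digit (lazy), then optionally a word character; then the literal '03', then one or more of a word character, then optionally one of [pqh]; then one or more of the literal '2', then zero or more of a word character (captured); then the literal '3b', then one of [wy], then 2 to 3 of a character in [1-6]; then exactly 4 of a non-whitespace character, then optionally a non-digit, then the literal 'z9' (captured).
`re.fullmatch` requires the pattern to consume the entire string.
Here there's no way to consume every character, so the call returns None.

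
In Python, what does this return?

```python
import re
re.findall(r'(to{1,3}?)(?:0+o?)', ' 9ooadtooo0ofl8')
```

Pattern: the literal 't', then 1 to 3 of a literal 'o' (lazy) (captured); then one or more of a literal '0', then optionally a literal 'o' (non-capturing group).
Walking the string: at [6:12] match 'tooo0o', group 1 = 'tooo'.
`findall` collects group 1 from the one match (1 total).

['tooo']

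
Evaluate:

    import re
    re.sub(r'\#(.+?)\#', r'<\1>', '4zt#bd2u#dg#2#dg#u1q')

'4zt<bd2u>dg<2>dg#u1q'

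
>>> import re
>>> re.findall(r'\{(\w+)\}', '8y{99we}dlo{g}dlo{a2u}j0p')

['99we', 'g', 'a2u']

Scanning left to right: at [2:8] match '{99we}', group 1 = '99we'; at [11:14] match '{g}', group 1 = 'g'; at [17:22] match '{a2u}', group 1 = 'a2u'.
One capturing group, so `findall` returns just the captured substring from each match — 3 in all.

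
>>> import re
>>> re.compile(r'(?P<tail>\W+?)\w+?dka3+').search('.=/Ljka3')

Pattern: one or more of a non-word character (lazy) (captured as 'tail'); then one or more of a word character (lazy); then the literal 'dka', then one or more of the literal '3'.
`search` walks the string left to right and returns the first match it finds.
Here nothing in the string fits, so the call returns None.

None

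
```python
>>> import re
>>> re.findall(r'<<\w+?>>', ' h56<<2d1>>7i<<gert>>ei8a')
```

['<<2d1>>', '<<gert>>']

Scanning left to right: at [4:11] → '<<2d1>>'; at [13:21] → '<<gert>>'.
With no groups in the pattern, `findall` gives back each whole match — 2 here.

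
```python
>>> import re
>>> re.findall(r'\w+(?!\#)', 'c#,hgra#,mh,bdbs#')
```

Because the assertion is negative and zero-width, positions next to the forbidden text are skipped.
`findall` yields the raw match text (3 of them) because the pattern has no groups.

['hgr', 'mh', 'bdb']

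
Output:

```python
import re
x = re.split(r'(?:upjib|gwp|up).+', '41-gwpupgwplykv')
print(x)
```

['41-', '']

Matches to split on: at [3:15] → 'gwpupgwplykv'.
Each match becomes a cut point; 2 segments remain.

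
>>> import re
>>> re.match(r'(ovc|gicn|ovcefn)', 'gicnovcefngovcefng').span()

(0, 4)

`re.match` won't scan ahead — the pattern has to work from the very first character.
The match spans [0:4] → 'gicn'.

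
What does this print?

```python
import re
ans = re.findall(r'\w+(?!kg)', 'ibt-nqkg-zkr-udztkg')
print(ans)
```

['ibt', 'nqkg', 'zkr', 'udztkg']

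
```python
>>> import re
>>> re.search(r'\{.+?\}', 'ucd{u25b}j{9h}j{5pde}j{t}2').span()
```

A `+?`/`*?`/`{m,n}?` starts at its minimum and grows only as far as needed for what follows to match.
`re.search` scans for the first position where the pattern succeeds.
The match spans [3:9] → '{u25b}'.

(3, 9)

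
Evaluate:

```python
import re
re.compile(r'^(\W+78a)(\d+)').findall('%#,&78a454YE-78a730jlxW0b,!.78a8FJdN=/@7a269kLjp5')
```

This matches anchored at the start of the string; then one or more of a non-word character, then the literal '78a' (captured); then one or more of a digit (captured).
2 groups means the one result is a tuple of 2 captured strings — 1 here.

[('%#,&78a', '454')]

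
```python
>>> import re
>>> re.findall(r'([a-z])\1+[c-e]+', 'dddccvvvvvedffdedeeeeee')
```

After group 1 captures some text, `\1` only succeeds where that same text appears again.
Because there's exactly one group, `findall` drops the full match and keeps group 1 from each hit.

['d', 'v', 'f']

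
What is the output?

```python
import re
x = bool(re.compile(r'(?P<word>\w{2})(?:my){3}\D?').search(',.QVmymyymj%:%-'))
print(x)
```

The pattern matches exactly 2 of a word character (captured as 'word'); then the literal 'my' repeated 3 times, then optionally a non-digit.
Unlike `match`, `search` isn't anchored — it looks for the pattern anywhere in the string.
Here no position works, so the call returns None, and `bool(None)` is False.

False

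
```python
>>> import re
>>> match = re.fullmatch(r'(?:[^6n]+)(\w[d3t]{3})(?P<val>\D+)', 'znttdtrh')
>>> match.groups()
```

('nttd', 'trh')

The match spans [0:8] → 'znttdtrh'.
Captured: group 1 = 'nttd', group 2 = 'trh'.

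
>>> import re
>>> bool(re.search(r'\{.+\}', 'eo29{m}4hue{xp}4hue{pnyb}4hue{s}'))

`re.search` tries every starting position until one works.
The match spans [4:32] → '{m}4hue{xp}4hue{pnyb}4hue{s}'.

True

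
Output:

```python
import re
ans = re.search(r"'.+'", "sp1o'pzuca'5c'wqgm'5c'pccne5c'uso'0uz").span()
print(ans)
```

`search` walks the string left to right and returns the first match it finds.
The match spans [4:34] → "'pzuca'5c'wqgm'5c'pccne5c'uso'".

(4, 34)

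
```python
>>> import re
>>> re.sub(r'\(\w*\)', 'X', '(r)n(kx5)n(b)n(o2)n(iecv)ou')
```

Every occurrence is swapped for 'X'.

'XnXnXnXnXou'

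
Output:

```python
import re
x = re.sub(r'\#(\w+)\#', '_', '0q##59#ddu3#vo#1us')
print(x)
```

0q#_ddu3_1us

Matches: at [3:7] → '#59#'; at [11:15] → '#vo#'.
Every occurrence is swapped for '_'.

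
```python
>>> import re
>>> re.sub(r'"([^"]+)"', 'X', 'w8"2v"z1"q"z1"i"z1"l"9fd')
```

`sub` substitutes 'X' at each match site.

'w8Xz1Xz1Xz1X9fd'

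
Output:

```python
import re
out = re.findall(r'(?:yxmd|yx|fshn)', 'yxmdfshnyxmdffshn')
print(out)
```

Branches in `(...|...)` are attempted left-to-right; the first branch that allows the whole pattern to succeed is taken.
Scanning left to right: at [0:4] → 'yxmd'; at [4:8] → 'fshn'; at [8:12] → 'yxmd'; at [13:17] → 'fshn'.
Since nothing is captured, `findall` lists the 4 matched substrings directly.

['yxmd', 'fshn', 'yxmd', 'fshn']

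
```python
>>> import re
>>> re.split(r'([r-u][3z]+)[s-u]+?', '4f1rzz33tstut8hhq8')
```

['4f1', 'rzz33', 'stut8hhq8']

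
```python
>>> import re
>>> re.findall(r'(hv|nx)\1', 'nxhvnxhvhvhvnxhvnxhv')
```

The backreference `\1` re-matches whatever the first group consumed, character for character.
`findall` collects group 1 from the one match (1 total).

['hv']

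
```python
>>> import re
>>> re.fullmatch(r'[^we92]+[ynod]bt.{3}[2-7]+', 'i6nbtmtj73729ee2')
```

Pattern: one or more of any character except [we92]; then one of [ynod], then the literal 'bt', then exactly 3 of any character; then one or more of a character in [2-7].
`re.fullmatch` requires the pattern to consume the entire string.
Here the pattern can't cover the whole string, so the call returns None.

None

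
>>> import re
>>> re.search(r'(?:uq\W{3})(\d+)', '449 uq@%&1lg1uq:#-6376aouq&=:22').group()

'uq@%&1'

The pattern matches the literal 'uq', then exactly 3 of a non-word character (non-capturing group); then one or more of a digit (captured).
`search` walks the string left to right and returns the first match it finds.
The match spans [4:10] → 'uq@%&1'.
Captured: group 1 = '1'.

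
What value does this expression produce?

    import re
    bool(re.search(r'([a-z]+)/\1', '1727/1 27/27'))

A backreference is literal: `\1` must see the identical characters the first group matched.
`re.search` scans for the first position where the pattern succeeds.
Here no position works, so the call returns None, and `bool(None)` is False.

False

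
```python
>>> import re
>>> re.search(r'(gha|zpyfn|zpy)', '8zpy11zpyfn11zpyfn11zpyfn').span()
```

(1, 4)

The match spans [1:4] → 'zpy'.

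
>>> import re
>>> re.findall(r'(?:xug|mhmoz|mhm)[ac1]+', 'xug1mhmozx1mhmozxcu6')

Matches: at [0:4] → 'xug1'.
No capturing groups, so `findall` returns the 1 full match string.

['xug1']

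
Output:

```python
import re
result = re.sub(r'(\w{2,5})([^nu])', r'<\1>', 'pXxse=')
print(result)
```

<pXxse>

Pattern: 2 to 5 of a word character (captured); then any character except [nu] (captured).
The replacement refers to a captured group, so each match is rewritten using its own captured text.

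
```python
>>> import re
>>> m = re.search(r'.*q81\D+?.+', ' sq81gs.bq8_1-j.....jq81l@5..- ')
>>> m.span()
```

The pattern matches zero or more of any character, then the literal 'q81', then one or more of a non-digit (lazy); then one or more of any character.
`search` walks the string left to right and returns the first match it finds.
The match spans [0:31] → ' sq81gs.bq8_1-j.....jq81l@5..- '.

(0, 31)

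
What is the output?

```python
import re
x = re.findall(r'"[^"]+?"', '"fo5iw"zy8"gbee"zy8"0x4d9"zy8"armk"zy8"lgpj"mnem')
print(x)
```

Walking the string: at [0:7] → '"fo5iw"'; at [10:16] → '"gbee"'; at [19:26] → '"0x4d9"'; at [29:35] → '"armk"'; at [38:44] → '"lgpj"'.
Since nothing is captured, `findall` lists the 5 matched substrings directly.

['"fo5iw"', '"gbee"', '"0x4d9"', '"armk"', '"lgpj"']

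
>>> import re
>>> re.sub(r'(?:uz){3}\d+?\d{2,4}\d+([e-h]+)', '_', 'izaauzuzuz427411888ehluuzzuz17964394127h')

Pattern: the literal 'uz' repeated 3 times, then one or more of a digit (lazy); then 2 to 4 of a digit, then one or more of a digit; then one or more of a character in [e-h] (captured).
`sub` substitutes '_' at each match site.

'izaa_luuzzuz17964394127h'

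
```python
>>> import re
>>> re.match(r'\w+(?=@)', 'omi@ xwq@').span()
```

(0, 3)

Because the assertion is zero-width, the text it checks is not consumed and won't appear in the result.
With `match`, the pattern is implicitly anchored at the beginning.
The match spans [0:3] → 'omi'.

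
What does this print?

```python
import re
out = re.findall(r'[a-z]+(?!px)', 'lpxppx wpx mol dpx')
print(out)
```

Because the assertion is negative and zero-width, positions next to the forbidden text are skipped.
Matches: at [0:6] → 'lpxppx'; at [7:10] → 'wpx'; at [11:14] → 'mol'; at [15:18] → 'dpx'.
No capturing groups, so `findall` returns the 4 full match strings.

['lpxppx', 'wpx', 'mol', 'dpx']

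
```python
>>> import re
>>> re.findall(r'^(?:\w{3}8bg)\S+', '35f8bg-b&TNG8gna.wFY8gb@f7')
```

['35f8bg-b&TNG8gna.wFY8gb@f7']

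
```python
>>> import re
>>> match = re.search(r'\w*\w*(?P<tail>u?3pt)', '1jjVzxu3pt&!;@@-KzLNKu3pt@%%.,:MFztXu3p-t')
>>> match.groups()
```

('3pt',)

The match spans [0:10] → '1jjVzxu3pt'.
Captured: group 1 = '3pt'.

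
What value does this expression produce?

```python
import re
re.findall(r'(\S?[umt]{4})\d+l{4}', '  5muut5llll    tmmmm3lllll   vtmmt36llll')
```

['5muut', 'tmmmm', 'vtmmt']

`findall` collects group 1 from each match (3 total).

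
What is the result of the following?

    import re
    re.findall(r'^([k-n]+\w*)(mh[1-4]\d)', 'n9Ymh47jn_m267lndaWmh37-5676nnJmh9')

The pattern matches anchored at the start of the string; then one or more of a character in [k-n], then zero or more of a word character (captured); then the literal 'mh', then a character in [1-4], then a digit (captured).
Matches: at [0:23] match 'n9Ymh47jn_m267lndaWmh37', groups = ('n9Ymh47jn_m267lndaW', 'mh37').
With 2 capturing groups, `findall` returns a 2-tuple per match.

[('n9Ymh47jn_m267lndaW', 'mh37')]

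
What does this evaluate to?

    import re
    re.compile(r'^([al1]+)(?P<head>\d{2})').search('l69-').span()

(0, 3)

The match spans [0:3] → 'l69'.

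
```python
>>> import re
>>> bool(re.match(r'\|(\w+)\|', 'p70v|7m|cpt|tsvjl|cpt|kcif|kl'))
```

False

`match` is anchored at position 0; if the pattern doesn't fit there, it returns None.
Here the pattern fails at index 0, so the call returns None, and `bool(None)` is False.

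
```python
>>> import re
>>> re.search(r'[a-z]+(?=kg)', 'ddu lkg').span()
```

Because the assertion is zero-width, the text it checks is not consumed and won't appear in the result.
`search` walks the string left to right and returns the first match it finds.
The match spans [4:5] → 'l'.

(4, 5)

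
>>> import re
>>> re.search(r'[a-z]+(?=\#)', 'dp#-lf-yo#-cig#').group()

'dp'

The `(?=…)`/`(?<=…)` assertion just peeks at neighbouring text; it doesn't advance the match position.
`re.search` scans for the first position where the pattern succeeds.
The match spans [0:2] → 'dp'.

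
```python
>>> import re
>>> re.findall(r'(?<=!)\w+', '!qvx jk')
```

['qvx']

Lookahead/lookbehind check context without consuming it, so the matched span excludes the asserted characters.
With no groups in the pattern, `findall` gives back each whole match — 1 here.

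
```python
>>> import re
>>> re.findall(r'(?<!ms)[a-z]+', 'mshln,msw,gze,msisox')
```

['mshln', 'msw', 'gze', 'msisox']

The negative lookahead/lookbehind blocks any match where the forbidden context is present.
Since nothing is captured, `findall` lists the 4 matched substrings directly.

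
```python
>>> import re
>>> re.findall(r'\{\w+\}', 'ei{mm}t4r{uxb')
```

Matches: at [2:6] → '{mm}'.
`findall` yields the raw match text (1 of them) because the pattern has no groups.

['{mm}']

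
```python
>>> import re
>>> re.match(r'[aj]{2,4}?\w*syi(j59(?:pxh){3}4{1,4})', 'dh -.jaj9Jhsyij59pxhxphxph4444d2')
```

`match` is anchored at position 0; if the pattern doesn't fit there, it returns None.
Here the string doesn't start with a match, so the call returns None.

None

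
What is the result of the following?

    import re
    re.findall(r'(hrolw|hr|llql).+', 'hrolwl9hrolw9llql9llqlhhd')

['hrolw']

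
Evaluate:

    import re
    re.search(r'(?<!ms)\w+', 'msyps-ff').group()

The negative lookahead/lookbehind blocks any match where the forbidden context is present.
`search` walks the string left to right and returns the first match it finds.
The match spans [0:5] → 'msyps'.

'msyps'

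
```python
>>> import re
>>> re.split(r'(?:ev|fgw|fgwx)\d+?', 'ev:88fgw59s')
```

['ev:88', '9s']

Matches to split on: at [5:9] → 'fgw5'.
Each match becomes a cut point; 2 segments remain.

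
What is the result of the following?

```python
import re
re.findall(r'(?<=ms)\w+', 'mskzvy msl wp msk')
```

['kzvy', 'l', 'k']

The `(?=…)`/`(?<=…)` assertion just peeks at neighbouring text; it doesn't advance the match position.
Matches: at [2:6] → 'kzvy'; at [9:10] → 'l'; at [16:17] → 'k'.
`findall` yields the raw match text (3 of them) because the pattern has no groups.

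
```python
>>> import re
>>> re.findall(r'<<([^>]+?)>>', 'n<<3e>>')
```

['3e']

One capturing group, so `findall` returns just the captured substring from the one match — 1 in all.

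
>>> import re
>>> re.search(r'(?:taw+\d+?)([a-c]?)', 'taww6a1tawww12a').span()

The pattern matches the literal 'ta', then one or more of a literal 'w', then one or more of a digit (lazy) (non-capturing group); then optionally a character in [a-c] (captured).
`re.search` tries every starting position until one works.
The match spans [0:6] → 'taww6a'.
Captured: group 1 = 'a'.

(0, 6)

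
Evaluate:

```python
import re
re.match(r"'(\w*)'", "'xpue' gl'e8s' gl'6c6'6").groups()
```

`re.match` won't scan ahead — the pattern has to work from the very first character.
The match spans [0:6] → "'xpue'".
Captured: group 1 = 'xpue'.

('xpue',)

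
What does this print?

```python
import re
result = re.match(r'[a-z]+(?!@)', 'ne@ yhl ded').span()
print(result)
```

The negative lookahead/lookbehind blocks any match where the forbidden context is present.
`re.match` only tries the pattern at the start of the string.
The match spans [0:1] → 'n'.

(0, 1)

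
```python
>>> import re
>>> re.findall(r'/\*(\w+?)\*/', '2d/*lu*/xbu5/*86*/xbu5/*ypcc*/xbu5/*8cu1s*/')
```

With a single group, `findall` returns only what that group captured — 4 items.

['lu', '86', 'ypcc', '8cu1s']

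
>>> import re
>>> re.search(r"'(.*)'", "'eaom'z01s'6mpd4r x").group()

"'eaom'z01s'"

The match spans [0:11] → "'eaom'z01s'".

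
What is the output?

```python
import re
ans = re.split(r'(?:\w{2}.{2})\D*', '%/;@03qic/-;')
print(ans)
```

['%/;@', '']

The pattern matches exactly 2 of a word character, then exactly 2 of any character (non-capturing group); then zero or more of a non-digit.
Matches to split on: at [4:12] → '03qic/-;'.
The string is cut at each match, leaving 2 pieces.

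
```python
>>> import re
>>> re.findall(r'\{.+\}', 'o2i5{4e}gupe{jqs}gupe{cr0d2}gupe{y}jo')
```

['{4e}gupe{jqs}gupe{cr0d2}gupe{y}']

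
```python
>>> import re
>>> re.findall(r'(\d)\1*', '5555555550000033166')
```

['5', '0', '3', '1', '6']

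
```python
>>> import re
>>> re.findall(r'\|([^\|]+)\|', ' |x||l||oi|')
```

Walking the string: at [1:4] match '|x|', group 1 = 'x'; at [4:7] match '|l|', group 1 = 'l'; at [7:11] match '|oi|', group 1 = 'oi'.
`findall` collects group 1 from each match (3 total).

['x', 'l', 'oi']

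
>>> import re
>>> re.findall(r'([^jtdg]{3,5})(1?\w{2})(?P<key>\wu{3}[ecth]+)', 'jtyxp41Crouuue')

[('yxp41', 'Cr', 'ouuue')]

With 3 capturing groups, `findall` returns a 3-tuple per match.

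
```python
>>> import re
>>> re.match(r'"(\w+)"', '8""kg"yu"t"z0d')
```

None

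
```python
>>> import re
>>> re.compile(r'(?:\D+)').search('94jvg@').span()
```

The match spans [2:6] → 'jvg@'.

(2, 6)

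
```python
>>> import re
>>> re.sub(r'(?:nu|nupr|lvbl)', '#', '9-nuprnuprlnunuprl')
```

'9-#pr#prl##prl'

The regex engine tests alternatives in the order written; an earlier branch that matches wins even if a later one would match more.
Each match is replaced by '#'.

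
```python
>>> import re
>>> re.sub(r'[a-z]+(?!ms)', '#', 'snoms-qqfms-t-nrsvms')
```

'#-#-#-#'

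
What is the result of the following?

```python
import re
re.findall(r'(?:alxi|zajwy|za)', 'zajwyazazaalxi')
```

['zajwy', 'za', 'za', 'alxi']

The regex engine tests alternatives in the order written; an earlier branch that matches wins even if a later one would match more.
Walking the string: at [0:5] → 'zajwy'; at [6:8] → 'za'; at [8:10] → 'za'; at [10:14] → 'alxi'.
With no groups in the pattern, `findall` gives back each whole match — 4 here.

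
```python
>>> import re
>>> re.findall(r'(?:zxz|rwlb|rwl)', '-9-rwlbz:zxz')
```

['rwlb', 'zxz']

Branches in `(...|...)` are attempted left-to-right; the first branch that allows the whole pattern to succeed is taken.
With no groups in the pattern, `findall` gives back each whole match — 2 here.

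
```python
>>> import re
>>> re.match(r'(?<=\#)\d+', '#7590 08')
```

The lookaround is zero-width — it requires the adjacent text to match without consuming it, so the asserted text isn't part of the match.
With `match`, the pattern is implicitly anchored at the beginning.
Here position 0 doesn't satisfy it, so the call returns None.

None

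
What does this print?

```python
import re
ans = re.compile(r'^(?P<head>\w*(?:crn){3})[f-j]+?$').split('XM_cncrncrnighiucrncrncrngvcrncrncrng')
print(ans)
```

Pattern: anchored at the start of the string; then zero or more of a word character, then the literal 'crn' repeated 3 times (captured as 'head'); then one or more of a character in [f-j] (lazy); then anchored at the end.
Matches to split on: at [0:37] → 'XM_cncrncrnighiucrncrncrngvcrncrncrng'.
With a capturing group present, the delimiter's captured portion is kept in the result list.

['', 'XM_cncrncrnighiucrncrncrngvcrncrncrn', '']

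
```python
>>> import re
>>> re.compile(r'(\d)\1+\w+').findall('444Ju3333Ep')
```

['4']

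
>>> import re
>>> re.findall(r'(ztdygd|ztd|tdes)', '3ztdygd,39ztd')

Branches in `(...|...)` are attempted left-to-right; the first branch that allows the whole pattern to succeed is taken.
Scanning left to right: at [1:7] match 'ztdygd', group 1 = 'ztdygd'; at [10:13] match 'ztd', group 1 = 'ztd'.
One capturing group, so `findall` returns just the captured substring from each match — 2 in all.

['ztdygd', 'ztd']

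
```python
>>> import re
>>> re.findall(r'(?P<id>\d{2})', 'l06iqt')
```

With a single group, `findall` returns only what that group captured — 1 item.

['06']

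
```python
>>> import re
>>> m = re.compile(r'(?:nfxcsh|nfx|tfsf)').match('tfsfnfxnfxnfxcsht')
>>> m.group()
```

'tfsf'

`match` is anchored at position 0; if the pattern doesn't fit there, it returns None.
The match spans [0:4] → 'tfsf'.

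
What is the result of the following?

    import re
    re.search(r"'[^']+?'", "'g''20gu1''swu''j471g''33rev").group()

"'g'"

The match spans [0:3] → "'g'".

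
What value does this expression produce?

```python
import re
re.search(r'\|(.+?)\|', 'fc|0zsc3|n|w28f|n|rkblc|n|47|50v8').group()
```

With the lazy modifier that quantifier settles for the fewest repetitions that let the rest of the pattern succeed (the atoms after it are unaffected and can still be greedy).
Unlike `match`, `search` isn't anchored — it looks for the pattern anywhere in the string.
The match spans [2:9] → '|0zsc3|'.
Captured: group 1 = '0zsc3'.

'|0zsc3|'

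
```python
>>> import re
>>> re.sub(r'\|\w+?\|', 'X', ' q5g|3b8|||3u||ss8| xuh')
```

Matches: at [4:9] → '|3b8|'; at [10:14] → '|3u|'; at [14:19] → '|ss8|'.
Each match is replaced by 'X'.

' q5gX|XX xuh'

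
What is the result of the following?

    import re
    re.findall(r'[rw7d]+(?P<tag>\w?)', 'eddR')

Pattern: one or more of one of [rw7d]; then optionally a word character (captured as 'tag').
Scanning left to right: at [1:4] match 'ddR', group 1 = 'R'.
`findall` collects group 1 from the one match (1 total).

['R']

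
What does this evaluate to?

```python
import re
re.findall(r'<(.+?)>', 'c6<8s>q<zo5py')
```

Walking the string: at [2:6] match '<8s>', group 1 = '8s'.
Because there's exactly one group, `findall` drops the full match and keeps group 1 from the one hit.

['8s']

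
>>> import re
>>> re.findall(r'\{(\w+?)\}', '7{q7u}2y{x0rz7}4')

['q7u', 'x0rz7']

One capturing group, so `findall` returns just the captured substring from each match — 2 in all.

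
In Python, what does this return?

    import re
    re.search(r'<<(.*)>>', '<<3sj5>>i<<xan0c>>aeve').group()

`re.search` tries every starting position until one works.
The match spans [0:18] → '<<3sj5>>i<<xan0c>>'.
Captured: group 1 = '3sj5>>i<<xan0c'.

'<<3sj5>>i<<xan0c>>'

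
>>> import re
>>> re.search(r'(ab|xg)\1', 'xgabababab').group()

'abab'

A backreference is literal: `\1` must see the identical characters the first group matched.
`search` walks the string left to right and returns the first match it finds.
The match spans [2:6] → 'abab'.
Captured: group 1 = 'ab'.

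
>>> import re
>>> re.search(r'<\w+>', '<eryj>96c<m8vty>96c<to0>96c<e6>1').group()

`re.search` tries every starting position until one works.
The match spans [0:6] → '<eryj>'.

'<eryj>'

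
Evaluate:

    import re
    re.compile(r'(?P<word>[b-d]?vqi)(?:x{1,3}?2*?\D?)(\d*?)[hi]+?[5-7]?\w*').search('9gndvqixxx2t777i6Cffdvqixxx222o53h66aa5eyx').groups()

('dvqi', '777')

The match spans [3:42] → 'dvqixxx2t777i6Cffdvqixxx222o53h66aa5eyx'.
Captured: group 1 = 'dvqi', group 2 = '777'.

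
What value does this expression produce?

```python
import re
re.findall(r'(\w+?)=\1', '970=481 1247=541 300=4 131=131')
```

['131']

After group 1 captures some text, `\1` only succeeds where that same text appears again.
With a single group, `findall` returns only what that group captured — 1 item.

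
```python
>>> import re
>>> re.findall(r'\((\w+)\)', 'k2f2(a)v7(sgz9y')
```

['a']

`findall` collects group 1 from the one match (1 total).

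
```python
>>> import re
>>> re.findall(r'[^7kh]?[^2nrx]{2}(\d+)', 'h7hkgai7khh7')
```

['7', '7']

The pattern matches optionally any character except [7kh], then exactly 2 of any character except [2nrx]; then one or more of a digit (captured).
Walking the string: at [4:8] match 'gai7', group 1 = '7'; at [9:12] match 'hh7', group 1 = '7'.
Because there's exactly one group, `findall` drops the full match and keeps group 1 from each hit.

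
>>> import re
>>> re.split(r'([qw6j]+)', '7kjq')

['7k', 'jq', '']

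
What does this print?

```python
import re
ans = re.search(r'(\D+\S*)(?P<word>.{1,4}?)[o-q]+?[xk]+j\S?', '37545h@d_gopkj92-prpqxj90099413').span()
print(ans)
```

This matches one or more of a non-digit, then zero or more of a non-whitespace character (captured); then 1 to 4 of any character (lazy) (captured as 'word'); then one or more of a character in [o-q] (lazy); then one or more of one of [xk], then the literal 'j', then optionally a non-whitespace character.
Unlike `match`, `search` isn't anchored — it looks for the pattern anywhere in the string.
The match spans [5:24] → 'h@d_gopkj92-prpqxj9'.
Captured: group 1 = 'h@d_gopkj92-pr', group 2 = 'p'.

(5, 24)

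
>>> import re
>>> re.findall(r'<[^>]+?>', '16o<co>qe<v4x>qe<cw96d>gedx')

['<co>', '<v4x>', '<cw96d>']

Walking the string: at [3:7] → '<co>'; at [9:14] → '<v4x>'; at [16:23] → '<cw96d>'.
With no groups in the pattern, `findall` gives back each whole match — 3 here.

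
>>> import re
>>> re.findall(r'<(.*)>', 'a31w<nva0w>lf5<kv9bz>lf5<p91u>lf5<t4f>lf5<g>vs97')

['nva0w>lf5<kv9bz>lf5<p91u>lf5<t4f>lf5<g']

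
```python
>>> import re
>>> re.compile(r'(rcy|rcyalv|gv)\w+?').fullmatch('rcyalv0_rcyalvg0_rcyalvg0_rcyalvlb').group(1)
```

'rcy'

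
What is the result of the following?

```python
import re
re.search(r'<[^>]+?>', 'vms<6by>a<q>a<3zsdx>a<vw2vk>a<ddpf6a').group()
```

`re.search` tries every starting position until one works.
The match spans [3:8] → '<6by>'.

'<6by>'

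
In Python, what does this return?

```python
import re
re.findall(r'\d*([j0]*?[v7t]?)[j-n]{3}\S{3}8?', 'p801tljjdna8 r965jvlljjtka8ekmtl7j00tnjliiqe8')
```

This matches zero or more of a digit; then zero or more of one of [j0] (lazy), then optionally one of [v7t] (captured); then exactly 3 of a character in [j-n], then exactly 3 of a non-whitespace character, then optionally the literal '8'.
Scanning left to right: at [1:12] match '801tljjdna8', group 1 = 't'; at [14:25] match '965jvlljjtk', group 1 = 'jv'; at [32:43] match '7j00tnjliiq', group 1 = 'j00t'.
One capturing group, so `findall` returns just the captured substring from each match — 3 in all.

['t', 'jv', 'j00t']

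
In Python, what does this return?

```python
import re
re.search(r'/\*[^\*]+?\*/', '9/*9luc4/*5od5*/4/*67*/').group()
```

'/*5od5*/'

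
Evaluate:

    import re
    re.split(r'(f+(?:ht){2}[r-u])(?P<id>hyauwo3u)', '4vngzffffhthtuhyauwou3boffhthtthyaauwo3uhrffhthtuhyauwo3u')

['4vngzffffhthtuhyauwou3boffhthtthyaauwo3uhr', 'ffhthtu', 'hyauwo3u', '']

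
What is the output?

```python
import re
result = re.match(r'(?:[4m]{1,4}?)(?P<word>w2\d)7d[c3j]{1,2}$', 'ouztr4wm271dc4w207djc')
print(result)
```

The pattern matches 1 to 4 of one of [4m] (lazy) (non-capturing group); then the literal 'w2', then a digit (captured as 'word'); then the literal '7', then a literal 'd', then 1 to 2 of one of [c3j]; then anchored at the end.
`re.match` only tries the pattern at the start of the string.
Here the string doesn't start with a match, so the call returns None.

None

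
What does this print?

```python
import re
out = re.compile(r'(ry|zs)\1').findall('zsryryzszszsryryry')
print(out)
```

['ry', 'zs', 'ry']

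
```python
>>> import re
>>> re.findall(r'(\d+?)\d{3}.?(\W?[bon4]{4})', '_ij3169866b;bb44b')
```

The pattern matches one or more of a digit (lazy) (captured); then exactly 3 of a digit, then optionally any character; then optionally a non-word character, then exactly 4 of one of [bon4] (captured).
Matches: at [3:16] match '3169866b;bb44', groups = ('3169', ';bb44').
Multiple groups make `findall` return tuples — one 2-tuple for the one match.

[('3169', ';bb44')]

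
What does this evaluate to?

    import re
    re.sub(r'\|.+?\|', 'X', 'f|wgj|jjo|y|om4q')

'fXjjoXom4q'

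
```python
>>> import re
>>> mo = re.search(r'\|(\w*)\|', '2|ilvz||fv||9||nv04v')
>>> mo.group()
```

The match spans [1:7] → '|ilvz|'.

'|ilvz|'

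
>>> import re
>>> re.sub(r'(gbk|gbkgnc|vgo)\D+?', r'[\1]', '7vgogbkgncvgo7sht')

Matches: at [1:5] → 'vgog'.
The replacement refers to a captured group, so each match is rewritten using its own captured text.

'7[vgo]bkgncvgo7sht'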